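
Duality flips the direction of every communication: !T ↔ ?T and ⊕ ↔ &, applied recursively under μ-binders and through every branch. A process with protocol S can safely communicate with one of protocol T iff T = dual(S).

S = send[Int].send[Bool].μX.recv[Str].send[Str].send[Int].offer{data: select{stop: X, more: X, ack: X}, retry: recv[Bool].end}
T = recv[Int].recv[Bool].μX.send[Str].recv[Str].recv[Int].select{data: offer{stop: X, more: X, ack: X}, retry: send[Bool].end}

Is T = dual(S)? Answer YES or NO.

send[Int] vs recv[Int]  ok
  send[Bool] vs recv[Bool]  ok
    μX vs μX  ok (rec unchanged)
      recv[Str] vs send[Str]  ok
        send[Str] vs recv[Str]  ok
          send[Int] vs recv[Int]  ok
            offer{data,retry} vs select{data,retry}  ok label sets agree
              [data]
                select{stop,more,ack} vs offer{stop,more,ack}  ok label sets agree
                  [stop]
                    X vs X  ok
                  [more]
                    X vs X  ok
                  [ack]
                    X vs X  ok
              [retry]
                recv[Bool] vs send[Bool]  ok
                  end vs end  ok

YES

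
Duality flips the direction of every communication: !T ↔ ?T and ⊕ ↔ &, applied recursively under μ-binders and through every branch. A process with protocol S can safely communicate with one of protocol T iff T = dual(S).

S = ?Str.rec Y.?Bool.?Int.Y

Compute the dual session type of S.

?Str ↦ !Str
  rec Y ↦ rec Y  (μ self-dual)
    ?Bool ↦ !Bool
      ?Int ↦ !Int
        dual(Y) = Y

!Str.rec Y.!Bool.!Int.Y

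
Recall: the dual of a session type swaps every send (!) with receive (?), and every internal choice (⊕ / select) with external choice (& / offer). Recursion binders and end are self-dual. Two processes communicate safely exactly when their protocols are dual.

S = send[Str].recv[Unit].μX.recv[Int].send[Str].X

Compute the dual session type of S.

recv[Str].send[Unit].μX.send[Int].recv[Str].X

send[Str] = recv[Str]
  recv[Unit] = send[Unit]
    μX = μX  (rec unchanged)
      recv[Int] = send[Int]
        send[Str] = recv[Str]
          X ↦ X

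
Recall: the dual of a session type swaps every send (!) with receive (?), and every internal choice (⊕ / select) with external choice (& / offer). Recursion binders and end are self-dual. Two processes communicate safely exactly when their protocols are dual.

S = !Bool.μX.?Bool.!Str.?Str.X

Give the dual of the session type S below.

!Bool → ?Bool
  μX → μX  (μ self-dual)
    ?Bool → !Bool
      !Str → ?Str
        ?Str → !Str
          X ↦ X

?Bool.μX.!Bool.?Str.!Str.X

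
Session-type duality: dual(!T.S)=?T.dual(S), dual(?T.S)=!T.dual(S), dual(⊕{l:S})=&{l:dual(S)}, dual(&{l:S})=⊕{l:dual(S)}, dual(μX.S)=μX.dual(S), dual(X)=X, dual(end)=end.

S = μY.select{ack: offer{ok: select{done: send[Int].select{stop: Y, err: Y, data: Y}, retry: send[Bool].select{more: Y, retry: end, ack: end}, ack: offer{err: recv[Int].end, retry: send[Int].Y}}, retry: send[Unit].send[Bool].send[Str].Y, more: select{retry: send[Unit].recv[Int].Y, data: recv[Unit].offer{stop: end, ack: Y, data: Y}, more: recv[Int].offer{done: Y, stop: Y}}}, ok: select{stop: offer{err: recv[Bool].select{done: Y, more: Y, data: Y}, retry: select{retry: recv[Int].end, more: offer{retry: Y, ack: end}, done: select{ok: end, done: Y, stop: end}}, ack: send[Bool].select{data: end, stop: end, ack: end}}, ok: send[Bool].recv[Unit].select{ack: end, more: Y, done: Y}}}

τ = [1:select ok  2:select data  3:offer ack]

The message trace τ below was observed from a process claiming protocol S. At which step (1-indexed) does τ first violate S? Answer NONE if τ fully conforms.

2

[1] select ok  match  cont: select{stop: offer{err: recv[Bool].select{done: μY.…, more: μY.…, data: μY.…}, retry: select{retry: recv[Int].end, more: offer{retry: μY.…, ack: end}, done: select{ok: end, done: μY.…, stop: end}}, ack: send[Bool].select{data: end, stop: end, ack: end}}, ok: send[Bool].recv[Unit].select{ack: end, more: μY.…, done: μY.…}}
[2] got select data, protocol expects select stop or select ok  ✗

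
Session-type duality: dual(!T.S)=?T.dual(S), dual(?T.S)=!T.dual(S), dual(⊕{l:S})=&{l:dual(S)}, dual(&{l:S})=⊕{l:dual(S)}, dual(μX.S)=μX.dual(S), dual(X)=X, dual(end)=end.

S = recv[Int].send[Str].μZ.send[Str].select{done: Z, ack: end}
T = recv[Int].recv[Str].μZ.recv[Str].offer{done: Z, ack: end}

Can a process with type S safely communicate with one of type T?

recv[Int] vs recv[Int]  ✗ same direction on both sides — not dual

NO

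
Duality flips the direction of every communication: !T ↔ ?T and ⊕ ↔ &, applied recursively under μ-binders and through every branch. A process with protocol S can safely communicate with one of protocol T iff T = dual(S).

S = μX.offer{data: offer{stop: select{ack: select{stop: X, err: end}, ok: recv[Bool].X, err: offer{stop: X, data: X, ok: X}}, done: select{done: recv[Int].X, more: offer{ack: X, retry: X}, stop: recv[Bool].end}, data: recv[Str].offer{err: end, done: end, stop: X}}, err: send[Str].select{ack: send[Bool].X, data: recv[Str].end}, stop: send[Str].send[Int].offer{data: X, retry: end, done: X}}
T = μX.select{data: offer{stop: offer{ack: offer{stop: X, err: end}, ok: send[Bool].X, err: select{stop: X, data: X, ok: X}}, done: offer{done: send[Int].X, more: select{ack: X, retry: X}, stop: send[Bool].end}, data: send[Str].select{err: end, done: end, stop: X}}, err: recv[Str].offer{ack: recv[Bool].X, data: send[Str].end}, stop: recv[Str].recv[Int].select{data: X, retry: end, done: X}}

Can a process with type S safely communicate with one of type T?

μX vs μX  match (μ self-dual)
  offer{data,err,stop} vs select{data,err,stop}  match labels match
    case data:
      offer{stop,done,data} vs offer{stop,done,data}  ✗ choice polarity not flipped — not dual

NO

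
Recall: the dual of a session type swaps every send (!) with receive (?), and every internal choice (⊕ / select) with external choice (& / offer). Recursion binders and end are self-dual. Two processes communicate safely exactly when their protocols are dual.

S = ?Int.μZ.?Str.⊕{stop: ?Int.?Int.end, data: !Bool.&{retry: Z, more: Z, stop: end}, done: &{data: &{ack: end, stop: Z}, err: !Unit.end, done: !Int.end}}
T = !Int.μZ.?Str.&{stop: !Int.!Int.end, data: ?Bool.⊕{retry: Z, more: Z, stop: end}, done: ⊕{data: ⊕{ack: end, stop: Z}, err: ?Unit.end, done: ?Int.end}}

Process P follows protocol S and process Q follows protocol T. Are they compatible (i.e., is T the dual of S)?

?Int vs !Int  match
  μZ vs μZ  match (μ self-dual)
    ?Str vs ?Str  ✗ same direction on both sides — not dual

NO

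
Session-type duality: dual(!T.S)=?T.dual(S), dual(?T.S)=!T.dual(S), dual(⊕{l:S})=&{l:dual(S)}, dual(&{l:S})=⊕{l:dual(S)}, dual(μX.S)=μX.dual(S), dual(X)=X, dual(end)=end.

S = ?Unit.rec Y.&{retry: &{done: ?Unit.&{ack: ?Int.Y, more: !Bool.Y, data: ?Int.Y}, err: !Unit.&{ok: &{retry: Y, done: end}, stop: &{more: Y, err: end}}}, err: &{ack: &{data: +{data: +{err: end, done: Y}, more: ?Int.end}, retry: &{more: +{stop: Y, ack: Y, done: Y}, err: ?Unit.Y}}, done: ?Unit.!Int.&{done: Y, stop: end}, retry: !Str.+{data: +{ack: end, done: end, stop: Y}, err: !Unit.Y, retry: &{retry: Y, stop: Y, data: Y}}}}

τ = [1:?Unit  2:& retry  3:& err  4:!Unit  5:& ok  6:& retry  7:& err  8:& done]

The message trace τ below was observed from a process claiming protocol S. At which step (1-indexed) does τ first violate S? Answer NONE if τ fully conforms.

step 1: ?Unit  match  residual = rec Y.…
step 2: & retry  match  residual = &{done: ?Unit.&{ack: ?Int.rec Y.…, more: !Bool.rec Y.…, data: ?Int.rec Y.…}, err: !Unit.&{ok: &{retry: rec Y.…, done: end}, stop: &{more: rec Y.…, err: end}}}
step 3: & err  match  residual = !Unit.&{ok: &{retry: rec Y.…, done: end}, stop: &{more: rec Y.…, err: end}}
step 4: !Unit  match  residual = &{ok: &{retry: rec Y.…, done: end}, stop: &{more: rec Y.…, err: end}}
step 5: & ok  match  residual = &{retry: rec Y.…, done: end}
step 6: & retry  match  residual = rec Y.…
step 7: & err  match  residual = &{ack: &{data: +{data: +{err: end, done: rec Y.…}, more: ?Int.end}, retry: &{more: +{stop: rec Y.…, ack: rec Y.…, done: rec Y.…}, err: ?Unit.rec Y.…}}, done: ?Unit.!Int.&{done: rec Y.…, stop: end}, retry: !Str.+{data: +{ack: end, done: end, stop: rec Y.…}, err: !Unit.rec Y.…, retry: &{retry: rec Y.…, stop: rec Y.…, data: rec Y.…}}}
step 8: & done  match  residual = ?Unit.!Int.&{done: rec Y.…, stop: end}
all 8 steps conform

NONE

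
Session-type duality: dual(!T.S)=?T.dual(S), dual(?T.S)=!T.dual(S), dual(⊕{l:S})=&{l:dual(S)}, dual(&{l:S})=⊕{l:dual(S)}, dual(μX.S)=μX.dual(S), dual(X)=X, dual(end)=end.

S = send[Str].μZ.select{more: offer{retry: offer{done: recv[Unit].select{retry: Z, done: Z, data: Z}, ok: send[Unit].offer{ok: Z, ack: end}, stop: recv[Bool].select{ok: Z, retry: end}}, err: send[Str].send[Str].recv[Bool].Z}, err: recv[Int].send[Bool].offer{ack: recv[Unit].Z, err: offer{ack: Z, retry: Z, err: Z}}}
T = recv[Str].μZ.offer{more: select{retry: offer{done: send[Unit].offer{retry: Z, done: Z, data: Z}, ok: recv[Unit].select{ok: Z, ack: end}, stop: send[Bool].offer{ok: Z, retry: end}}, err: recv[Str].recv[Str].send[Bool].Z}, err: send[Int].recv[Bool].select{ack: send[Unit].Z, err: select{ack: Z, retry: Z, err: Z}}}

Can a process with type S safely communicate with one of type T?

send[Str] vs recv[Str]  match
  μZ vs μZ  match (μ self-dual)
    select{more,err} vs offer{more,err}  match same labels
      case more:
        offer{retry,err} vs select{retry,err}  match same labels
          case retry:
            offer{done,ok,stop} vs offer{done,ok,stop}  ✗ choice polarity not flipped — not dual

NO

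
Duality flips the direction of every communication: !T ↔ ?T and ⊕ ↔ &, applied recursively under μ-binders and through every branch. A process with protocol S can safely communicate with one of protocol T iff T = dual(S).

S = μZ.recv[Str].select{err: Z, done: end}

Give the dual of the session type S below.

μZ → μZ  (binder kept)
  recv[Str] → send[Str]
    select{err,done} → offer{err,done}  (internal→external)
      • err:
        Z self-dual
      • done:
        end self-dual

μZ.send[Str].offer{err: Z, done: end}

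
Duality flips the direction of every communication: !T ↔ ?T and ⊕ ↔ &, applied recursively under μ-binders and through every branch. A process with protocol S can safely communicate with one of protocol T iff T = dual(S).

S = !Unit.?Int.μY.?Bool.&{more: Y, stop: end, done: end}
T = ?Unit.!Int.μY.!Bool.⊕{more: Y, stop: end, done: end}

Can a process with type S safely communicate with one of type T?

YES

!Unit | ?Unit  ok
  ?Int | !Int  ok
    μY | μY  ok (binder kept)
      ?Bool | !Bool  ok
        &{more,stop,done} | ⊕{more,stop,done}  ok labels match
          [more]
            Y | Y  ok
          [stop]
            end | end  ok
          [done]
            end | end  ok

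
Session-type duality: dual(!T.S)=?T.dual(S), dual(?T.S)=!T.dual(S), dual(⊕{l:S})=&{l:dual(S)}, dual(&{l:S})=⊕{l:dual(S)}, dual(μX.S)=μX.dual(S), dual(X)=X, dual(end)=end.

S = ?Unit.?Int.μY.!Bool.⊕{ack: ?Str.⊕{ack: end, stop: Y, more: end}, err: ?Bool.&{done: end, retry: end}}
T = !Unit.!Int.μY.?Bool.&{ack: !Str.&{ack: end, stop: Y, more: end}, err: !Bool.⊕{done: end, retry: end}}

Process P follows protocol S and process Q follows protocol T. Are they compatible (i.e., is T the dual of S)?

YES

?Unit ‖ !Unit  ✓
  ?Int ‖ !Int  ✓
    μY ‖ μY  ✓ (binder kept)
      !Bool ‖ ?Bool  ✓
        ⊕{ack,err} ‖ &{ack,err}  ✓ same labels
          • ack:
            ?Str ‖ !Str  ✓
              ⊕{ack,stop,more} ‖ &{ack,stop,more}  ✓ same labels
                • ack:
                  end ‖ end  ✓
                • stop:
                  Y ‖ Y  ✓
                • more:
                  end ‖ end  ✓
          • err:
            ?Bool ‖ !Bool  ✓
              &{done,retry} ‖ ⊕{done,retry}  ✓ same labels
                • done:
                  end ‖ end  ✓
                • retry:
                  end ‖ end  ✓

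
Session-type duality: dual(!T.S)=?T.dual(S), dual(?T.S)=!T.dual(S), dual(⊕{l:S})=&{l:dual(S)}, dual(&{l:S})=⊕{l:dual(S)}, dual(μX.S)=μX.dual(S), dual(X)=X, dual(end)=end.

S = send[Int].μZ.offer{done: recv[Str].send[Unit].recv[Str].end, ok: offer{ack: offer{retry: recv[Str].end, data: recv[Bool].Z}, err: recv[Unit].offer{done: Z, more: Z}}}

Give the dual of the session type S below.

send[Int] ↦ recv[Int]
  μZ ↦ μZ  (μ self-dual)
    offer{done,ok} ↦ select{done,ok}  (offer→select)
      case done:
        recv[Str] ↦ send[Str]
          send[Unit] ↦ recv[Unit]
            recv[Str] ↦ send[Str]
              end self-dual
      case ok:
        offer{ack,err} ↦ select{ack,err}  (offer→select)
          case ack:
            offer{retry,data} ↦ select{retry,data}  (offer→select)
              case retry:
                recv[Str] ↦ send[Str]
                  end self-dual
              case data:
                recv[Bool] ↦ send[Bool]
                  Z self-dual
          case err:
            recv[Unit] ↦ send[Unit]
              offer{done,more} ↦ select{done,more}  (offer→select)
                case done:
                  Z self-dual
                case more:
                  Z self-dual

recv[Int].μZ.select{done: send[Str].recv[Unit].send[Str].end, ok: select{ack: select{retry: send[Str].end, data: send[Bool].Z}, err: send[Unit].select{done: Z, more: Z}}}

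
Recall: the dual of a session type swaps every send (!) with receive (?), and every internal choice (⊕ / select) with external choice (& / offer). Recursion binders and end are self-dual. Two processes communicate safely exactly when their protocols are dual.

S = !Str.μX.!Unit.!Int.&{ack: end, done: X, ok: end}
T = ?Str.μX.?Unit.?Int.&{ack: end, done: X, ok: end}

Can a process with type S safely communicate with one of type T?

!Str | ?Str  ✓
  μX | μX  ✓ (binder kept)
    !Unit | ?Unit  ✓
      !Int | ?Int  ✓
        &{ack,done,ok} | &{ack,done,ok}  ✗ choice polarity not flipped — not dual

NO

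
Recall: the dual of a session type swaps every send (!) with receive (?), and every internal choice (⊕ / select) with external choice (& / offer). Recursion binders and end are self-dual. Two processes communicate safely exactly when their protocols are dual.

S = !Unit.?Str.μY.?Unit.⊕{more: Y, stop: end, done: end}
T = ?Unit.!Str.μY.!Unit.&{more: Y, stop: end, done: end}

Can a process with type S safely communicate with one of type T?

YES

!Unit vs ?Unit  ok
  ?Str vs !Str  ok
    μY vs μY  ok (binder kept)
      ?Unit vs !Unit  ok
        ⊕{more,stop,done} vs &{more,stop,done}  ok same labels
          [more]
            Y vs Y  ok
          [stop]
            end vs end  ok
          [done]
            end vs end  ok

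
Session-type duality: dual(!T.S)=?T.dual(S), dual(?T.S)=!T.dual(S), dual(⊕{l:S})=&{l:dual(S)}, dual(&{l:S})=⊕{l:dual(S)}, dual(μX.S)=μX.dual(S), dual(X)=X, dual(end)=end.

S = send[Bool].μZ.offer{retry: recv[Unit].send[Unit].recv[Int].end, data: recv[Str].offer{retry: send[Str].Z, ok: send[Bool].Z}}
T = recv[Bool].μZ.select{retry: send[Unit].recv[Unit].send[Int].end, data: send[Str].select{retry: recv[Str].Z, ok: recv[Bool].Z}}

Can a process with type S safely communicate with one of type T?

send[Bool] | recv[Bool]  ok
  μZ | μZ  ok (binder kept)
    offer{retry,data} | select{retry,data}  ok label sets agree
      case retry:
        recv[Unit] | send[Unit]  ok
          send[Unit] | recv[Unit]  ok
            recv[Int] | send[Int]  ok
              end | end  ok
      case data:
        recv[Str] | send[Str]  ok
          offer{retry,ok} | select{retry,ok}  ok label sets agree
            case retry:
              send[Str] | recv[Str]  ok
                Z | Z  ok
            case ok:
              send[Bool] | recv[Bool]  ok
                Z | Z  ok

YES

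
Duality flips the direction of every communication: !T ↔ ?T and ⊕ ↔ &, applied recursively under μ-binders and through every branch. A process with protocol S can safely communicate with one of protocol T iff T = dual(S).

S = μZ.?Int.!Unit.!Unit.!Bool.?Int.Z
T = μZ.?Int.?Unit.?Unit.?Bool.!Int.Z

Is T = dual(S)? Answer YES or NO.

NO

μZ ‖ μZ  match (μ self-dual)
  ?Int ‖ ?Int  ✗ same direction on both sides — not dual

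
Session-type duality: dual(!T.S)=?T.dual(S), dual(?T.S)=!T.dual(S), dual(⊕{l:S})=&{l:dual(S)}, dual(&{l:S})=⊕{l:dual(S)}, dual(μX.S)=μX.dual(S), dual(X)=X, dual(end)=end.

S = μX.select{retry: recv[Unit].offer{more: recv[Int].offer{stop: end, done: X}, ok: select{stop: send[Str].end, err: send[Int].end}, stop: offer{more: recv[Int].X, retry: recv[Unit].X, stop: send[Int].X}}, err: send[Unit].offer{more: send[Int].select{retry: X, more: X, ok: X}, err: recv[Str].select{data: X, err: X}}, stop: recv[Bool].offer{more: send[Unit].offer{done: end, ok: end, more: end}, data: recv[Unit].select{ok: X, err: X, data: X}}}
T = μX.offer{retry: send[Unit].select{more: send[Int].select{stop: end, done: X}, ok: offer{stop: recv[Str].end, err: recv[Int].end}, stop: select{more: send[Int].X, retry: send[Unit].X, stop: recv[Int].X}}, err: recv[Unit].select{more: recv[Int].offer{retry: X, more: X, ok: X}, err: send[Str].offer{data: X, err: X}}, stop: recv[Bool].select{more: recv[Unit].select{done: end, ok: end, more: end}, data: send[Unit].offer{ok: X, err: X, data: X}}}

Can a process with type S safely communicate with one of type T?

NO

μX vs μX  match (rec unchanged)
  select{retry,err,stop} vs offer{retry,err,stop}  match same labels
    [retry]
      recv[Unit] vs send[Unit]  match
        offer{more,ok,stop} vs select{more,ok,stop}  match same labels
          [more]
            recv[Int] vs send[Int]  match
              offer{stop,done} vs select{stop,done}  match same labels
                [stop]
                  end vs end  match
                [done]
                  X vs X  match
          [ok]
            select{stop,err} vs offer{stop,err}  match same labels
              [stop]
                send[Str] vs recv[Str]  match
                  end vs end  match
              [err]
                send[Int] vs recv[Int]  match
                  end vs end  match
          [stop]
            offer{more,retry,stop} vs select{more,retry,stop}  match same labels
              [more]
                recv[Int] vs send[Int]  match
                  X vs X  match
              [retry]
                recv[Unit] vs send[Unit]  match
                  X vs X  match
              [stop]
                send[Int] vs recv[Int]  match
                  X vs X  match
    [err]
      send[Unit] vs recv[Unit]  match
        offer{more,err} vs select{more,err}  match same labels
          [more]
            send[Int] vs recv[Int]  match
              select{retry,more,ok} vs offer{retry,more,ok}  match same labels
                [retry]
                  X vs X  match
                [more]
                  X vs X  match
                [ok]
                  X vs X  match
          [err]
            recv[Str] vs send[Str]  match
              select{data,err} vs offer{data,err}  match same labels
                [data]
                  X vs X  match
                [err]
                  X vs X  match
    [stop]
      recv[Bool] vs recv[Bool]  ✗ same direction on both sides — not dual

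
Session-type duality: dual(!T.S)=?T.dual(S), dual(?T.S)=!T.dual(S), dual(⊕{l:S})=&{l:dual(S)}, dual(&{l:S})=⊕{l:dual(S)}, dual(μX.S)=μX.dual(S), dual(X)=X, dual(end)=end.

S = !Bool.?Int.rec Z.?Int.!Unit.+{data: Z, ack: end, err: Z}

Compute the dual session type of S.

?Bool.!Int.rec Z.!Int.?Unit.&{data: Z, ack: end, err: Z}

!Bool → ?Bool
  ?Int → !Int
    rec Z → rec Z  (μ self-dual)
      ?Int → !Int
        !Unit → ?Unit
          +{data,ack,err} → &{data,ack,err}  (internal→external)
            [data]
              dual(Z) = Z
            [ack]
              dual(end) = end
            [err]
              dual(Z) = Z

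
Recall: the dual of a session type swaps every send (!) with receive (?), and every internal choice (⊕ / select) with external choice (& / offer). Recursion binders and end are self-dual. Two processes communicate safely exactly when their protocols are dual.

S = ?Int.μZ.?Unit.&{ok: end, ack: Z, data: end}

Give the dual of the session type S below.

?Int → !Int
  μZ → μZ  (binder kept)
    ?Unit → !Unit
      &{ok,ack,data} → ⊕{ok,ack,data}  (offer→select)
        case ok:
          end ↦ end
        case ack:
          Z ↦ Z
        case data:
          end ↦ end

!Int.μZ.!Unit.⊕{ok: end, ack: Z, data: end}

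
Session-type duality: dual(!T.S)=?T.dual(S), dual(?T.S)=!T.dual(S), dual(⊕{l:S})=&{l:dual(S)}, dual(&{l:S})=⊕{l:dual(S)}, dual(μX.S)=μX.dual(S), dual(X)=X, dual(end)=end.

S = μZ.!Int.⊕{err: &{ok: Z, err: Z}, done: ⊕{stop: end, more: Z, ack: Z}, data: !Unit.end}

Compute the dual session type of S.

μZ = μZ  (μ self-dual)
  !Int = ?Int
    ⊕{err,done,data} = &{err,done,data}  (select→offer)
      [err]
        &{ok,err} = ⊕{ok,err}  (&→⊕)
          [ok]
            Z ↦ Z
          [err]
            Z ↦ Z
      [done]
        ⊕{stop,more,ack} = &{stop,more,ack}  (select→offer)
          [stop]
            end ↦ end
          [more]
            Z ↦ Z
          [ack]
            Z ↦ Z
      [data]
        !Unit = ?Unit
          end ↦ end

μZ.?Int.&{err: ⊕{ok: Z, err: Z}, done: &{stop: end, more: Z, ack: Z}, data: ?Unit.end}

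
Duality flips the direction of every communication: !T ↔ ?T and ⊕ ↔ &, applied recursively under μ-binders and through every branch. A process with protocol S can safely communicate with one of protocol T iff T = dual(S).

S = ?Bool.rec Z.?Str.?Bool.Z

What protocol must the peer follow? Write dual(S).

?Bool = !Bool
  rec Z = rec Z  (μ self-dual)
    ?Str = !Str
      ?Bool = !Bool
        dual(Z) = Z

!Bool.rec Z.!Str.!Bool.Z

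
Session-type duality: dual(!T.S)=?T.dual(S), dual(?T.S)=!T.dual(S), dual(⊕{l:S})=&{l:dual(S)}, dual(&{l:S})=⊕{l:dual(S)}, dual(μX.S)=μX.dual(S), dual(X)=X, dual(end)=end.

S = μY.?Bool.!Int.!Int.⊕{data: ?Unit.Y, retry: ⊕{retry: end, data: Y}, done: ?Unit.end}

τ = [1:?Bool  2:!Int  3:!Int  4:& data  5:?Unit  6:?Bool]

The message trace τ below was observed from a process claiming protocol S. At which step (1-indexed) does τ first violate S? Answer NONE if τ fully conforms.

[1] ?Bool  match  residual = !Int.!Int.⊕{data: ?Unit.μY.…, retry: ⊕{retry: end, data: μY.…}, done: ?Unit.end}
[2] !Int  match  residual = !Int.⊕{data: ?Unit.μY.…, retry: ⊕{retry: end, data: μY.…}, done: ?Unit.end}
[3] !Int  match  residual = ⊕{data: ?Unit.μY.…, retry: ⊕{retry: end, data: μY.…}, done: ?Unit.end}
[4] got & data, protocol expects ⊕ data or ⊕ retry or ⊕ done  ✗

4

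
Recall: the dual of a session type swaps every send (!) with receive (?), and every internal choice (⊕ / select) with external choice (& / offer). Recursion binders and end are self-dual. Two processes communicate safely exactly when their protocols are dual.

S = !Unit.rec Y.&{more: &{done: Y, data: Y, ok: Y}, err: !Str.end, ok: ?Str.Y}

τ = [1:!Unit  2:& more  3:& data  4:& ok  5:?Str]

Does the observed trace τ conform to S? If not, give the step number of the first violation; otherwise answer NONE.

NONE

@1 !Unit  match  state: rec Y.…
@2 & more  match  state: &{done: rec Y.…, data: rec Y.…, ok: rec Y.…}
@3 & data  match  state: rec Y.…
@4 & ok  match  state: ?Str.rec Y.…
@5 ?Str  match  state: rec Y.…
trace exhausted — no violation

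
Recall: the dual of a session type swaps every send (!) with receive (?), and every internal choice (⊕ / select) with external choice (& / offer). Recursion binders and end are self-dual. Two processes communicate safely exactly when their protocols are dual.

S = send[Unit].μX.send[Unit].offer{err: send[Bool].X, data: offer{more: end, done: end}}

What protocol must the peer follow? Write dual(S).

send[Unit] → recv[Unit]
  μX → μX  (rec unchanged)
    send[Unit] → recv[Unit]
      offer{err,data} → select{err,data}  (offer→select)
        [err]
          send[Bool] → recv[Bool]
            dual(X) = X
        [data]
          offer{more,done} → select{more,done}  (offer→select)
            [more]
              dual(end) = end
            [done]
              dual(end) = end

recv[Unit].μX.recv[Unit].select{err: recv[Bool].X, data: select{more: end, done: end}}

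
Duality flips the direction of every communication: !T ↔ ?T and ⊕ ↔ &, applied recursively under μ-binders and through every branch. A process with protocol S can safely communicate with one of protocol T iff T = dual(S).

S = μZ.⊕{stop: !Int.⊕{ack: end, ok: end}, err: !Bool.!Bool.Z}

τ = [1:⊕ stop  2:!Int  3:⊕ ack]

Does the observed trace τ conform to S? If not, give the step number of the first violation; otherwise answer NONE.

@1 ⊕ stop  ✓  now at !Int.⊕{ack: end, ok: end}
@2 !Int  ✓  now at ⊕{ack: end, ok: end}
@3 ⊕ ack  ✓  now at end
trace exhausted — no violation

NONE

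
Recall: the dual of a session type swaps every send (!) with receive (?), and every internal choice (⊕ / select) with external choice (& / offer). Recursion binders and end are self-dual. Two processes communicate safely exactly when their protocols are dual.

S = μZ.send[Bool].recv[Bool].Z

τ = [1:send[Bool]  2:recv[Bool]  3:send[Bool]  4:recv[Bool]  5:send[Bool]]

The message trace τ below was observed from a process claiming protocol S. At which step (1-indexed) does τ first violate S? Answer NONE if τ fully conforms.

step 1: send[Bool]  match  cont: recv[Bool].μZ.…
step 2: recv[Bool]  match  cont: μZ.…
step 3: send[Bool]  match  cont: recv[Bool].μZ.…
step 4: recv[Bool]  match  cont: μZ.…
step 5: send[Bool]  match  cont: recv[Bool].μZ.…
trace exhausted — no violation

NONE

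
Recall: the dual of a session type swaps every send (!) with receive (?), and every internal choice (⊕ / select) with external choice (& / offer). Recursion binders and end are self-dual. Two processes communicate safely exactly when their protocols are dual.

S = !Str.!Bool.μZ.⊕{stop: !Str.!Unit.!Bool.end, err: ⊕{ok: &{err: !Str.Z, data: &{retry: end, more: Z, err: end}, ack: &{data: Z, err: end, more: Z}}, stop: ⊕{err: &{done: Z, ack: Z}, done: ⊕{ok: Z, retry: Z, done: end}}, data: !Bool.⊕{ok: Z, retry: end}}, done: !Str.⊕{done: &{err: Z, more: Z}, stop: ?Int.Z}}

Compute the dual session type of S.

!Str ↦ ?Str
  !Bool ↦ ?Bool
    μZ ↦ μZ  (rec unchanged)
      ⊕{stop,err,done} ↦ &{stop,err,done}  (internal→external)
        [stop]
          !Str ↦ ?Str
            !Unit ↦ ?Unit
              !Bool ↦ ?Bool
                end self-dual
        [err]
          ⊕{ok,stop,data} ↦ &{ok,stop,data}  (internal→external)
            [ok]
              &{err,data,ack} ↦ ⊕{err,data,ack}  (&→⊕)
                [err]
                  !Str ↦ ?Str
                    Z self-dual
                [data]
                  &{retry,more,err} ↦ ⊕{retry,more,err}  (&→⊕)
                    [retry]
                      end self-dual
                    [more]
                      Z self-dual
                    [err]
                      end self-dual
                [ack]
                  &{data,err,more} ↦ ⊕{data,err,more}  (&→⊕)
                    [data]
                      Z self-dual
                    [err]
                      end self-dual
                    [more]
                      Z self-dual
            [stop]
              ⊕{err,done} ↦ &{err,done}  (internal→external)
                [err]
                  &{done,ack} ↦ ⊕{done,ack}  (&→⊕)
                    [done]
                      Z self-dual
                    [ack]
                      Z self-dual
                [done]
                  ⊕{ok,retry,done} ↦ &{ok,retry,done}  (internal→external)
                    [ok]
                      Z self-dual
                    [retry]
                      Z self-dual
                    [done]
                      end self-dual
            [data]
              !Bool ↦ ?Bool
                ⊕{ok,retry} ↦ &{ok,retry}  (internal→external)
                  [ok]
                    Z self-dual
                  [retry]
                    end self-dual
        [done]
          !Str ↦ ?Str
            ⊕{done,stop} ↦ &{done,stop}  (internal→external)
              [done]
                &{err,more} ↦ ⊕{err,more}  (&→⊕)
                  [err]
                    Z self-dual
                  [more]
                    Z self-dual
              [stop]
                ?Int ↦ !Int
                  Z self-dual

?Str.?Bool.μZ.&{stop: ?Str.?Unit.?Bool.end, err: &{ok: ⊕{err: ?Str.Z, data: ⊕{retry: end, more: Z, err: end}, ack: ⊕{data: Z, err: end, more: Z}}, stop: &{err: ⊕{done: Z, ack: Z}, done: &{ok: Z, retry: Z, done: end}}, data: ?Bool.&{ok: Z, retry: end}}, done: ?Str.&{done: ⊕{err: Z, more: Z}, stop: !Int.Z}}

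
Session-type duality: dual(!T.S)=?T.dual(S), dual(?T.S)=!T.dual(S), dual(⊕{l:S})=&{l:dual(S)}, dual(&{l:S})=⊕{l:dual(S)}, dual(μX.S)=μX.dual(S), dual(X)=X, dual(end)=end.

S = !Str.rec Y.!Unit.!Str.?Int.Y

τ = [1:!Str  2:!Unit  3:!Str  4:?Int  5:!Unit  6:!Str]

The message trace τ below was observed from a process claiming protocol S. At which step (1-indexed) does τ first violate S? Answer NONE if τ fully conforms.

step 1: !Str  match  residual = rec Y.…
step 2: !Unit  match  residual = !Str.?Int.rec Y.…
step 3: !Str  match  residual = ?Int.rec Y.…
step 4: ?Int  match  residual = rec Y.…
step 5: !Unit  match  residual = !Str.?Int.rec Y.…
step 6: !Str  match  residual = ?Int.rec Y.…
trace exhausted — no violation

NONE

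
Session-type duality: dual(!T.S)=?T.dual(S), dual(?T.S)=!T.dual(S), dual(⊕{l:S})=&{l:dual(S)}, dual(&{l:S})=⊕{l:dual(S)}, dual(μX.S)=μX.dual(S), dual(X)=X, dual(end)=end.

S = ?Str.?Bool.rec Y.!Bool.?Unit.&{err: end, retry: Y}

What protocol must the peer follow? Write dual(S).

?Str ↦ !Str
  ?Bool ↦ !Bool
    rec Y ↦ rec Y  (rec unchanged)
      !Bool ↦ ?Bool
        ?Unit ↦ !Unit
          &{err,retry} ↦ +{err,retry}  (&→⊕)
            case err:
              end self-dual
            case retry:
              Y self-dual

!Str.!Bool.rec Y.?Bool.!Unit.+{err: end, retry: Y}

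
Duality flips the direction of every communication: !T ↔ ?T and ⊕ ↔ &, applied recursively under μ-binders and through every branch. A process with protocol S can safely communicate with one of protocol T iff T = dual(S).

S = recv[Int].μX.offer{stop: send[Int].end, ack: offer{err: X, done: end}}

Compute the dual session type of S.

recv[Int] = send[Int]
  μX = μX  (binder kept)
    offer{stop,ack} = select{stop,ack}  (external→internal)
      [stop]
        send[Int] = recv[Int]
          end ↦ end
      [ack]
        offer{err,done} = select{err,done}  (external→internal)
          [err]
            X ↦ X
          [done]
            end ↦ end

send[Int].μX.select{stop: recv[Int].end, ack: select{err: X, done: end}}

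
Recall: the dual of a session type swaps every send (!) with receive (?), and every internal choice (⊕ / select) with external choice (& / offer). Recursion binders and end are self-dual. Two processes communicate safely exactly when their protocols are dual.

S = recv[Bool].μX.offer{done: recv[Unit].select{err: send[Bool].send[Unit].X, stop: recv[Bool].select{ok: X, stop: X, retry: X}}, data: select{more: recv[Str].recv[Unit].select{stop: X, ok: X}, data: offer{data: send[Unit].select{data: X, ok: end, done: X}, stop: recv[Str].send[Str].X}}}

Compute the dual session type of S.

recv[Bool] = send[Bool]
  μX = μX  (rec unchanged)
    offer{done,data} = select{done,data}  (&→⊕)
      [done]
        recv[Unit] = send[Unit]
          select{err,stop} = offer{err,stop}  (⊕→&)
            [err]
              send[Bool] = recv[Bool]
                send[Unit] = recv[Unit]
                  X ↦ X
            [stop]
              recv[Bool] = send[Bool]
                select{ok,stop,retry} = offer{ok,stop,retry}  (⊕→&)
                  [ok]
                    X ↦ X
                  [stop]
                    X ↦ X
                  [retry]
                    X ↦ X
      [data]
        select{more,data} = offer{more,data}  (⊕→&)
          [more]
            recv[Str] = send[Str]
              recv[Unit] = send[Unit]
                select{stop,ok} = offer{stop,ok}  (⊕→&)
                  [stop]
                    X ↦ X
                  [ok]
                    X ↦ X
          [data]
            offer{data,stop} = select{data,stop}  (&→⊕)
              [data]
                send[Unit] = recv[Unit]
                  select{data,ok,done} = offer{data,ok,done}  (⊕→&)
                    [data]
                      X ↦ X
                    [ok]
                      end ↦ end
                    [done]
                      X ↦ X
              [stop]
                recv[Str] = send[Str]
                  send[Str] = recv[Str]
                    X ↦ X

send[Bool].μX.select{done: send[Unit].offer{err: recv[Bool].recv[Unit].X, stop: send[Bool].offer{ok: X, stop: X, retry: X}}, data: offer{more: send[Str].send[Unit].offer{stop: X, ok: X}, data: select{data: recv[Unit].offer{data: X, ok: end, done: X}, stop: send[Str].recv[Str].X}}}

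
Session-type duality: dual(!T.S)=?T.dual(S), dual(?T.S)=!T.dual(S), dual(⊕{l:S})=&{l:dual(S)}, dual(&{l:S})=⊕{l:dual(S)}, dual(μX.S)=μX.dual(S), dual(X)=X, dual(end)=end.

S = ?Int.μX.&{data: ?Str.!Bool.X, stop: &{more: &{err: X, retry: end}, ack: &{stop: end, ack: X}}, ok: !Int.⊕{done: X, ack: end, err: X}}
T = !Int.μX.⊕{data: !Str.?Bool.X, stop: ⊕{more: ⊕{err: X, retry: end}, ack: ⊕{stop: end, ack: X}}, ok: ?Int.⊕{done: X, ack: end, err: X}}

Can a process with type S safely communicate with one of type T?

NO

?Int vs !Int  ok
  μX vs μX  ok (μ self-dual)
    &{data,stop,ok} vs ⊕{data,stop,ok}  ok labels match
      case data:
        ?Str vs !Str  ok
          !Bool vs ?Bool  ok
            X vs X  ok
      case stop:
        &{more,ack} vs ⊕{more,ack}  ok labels match
          case more:
            &{err,retry} vs ⊕{err,retry}  ok labels match
              case err:
                X vs X  ok
              case retry:
                end vs end  ok
          case ack:
            &{stop,ack} vs ⊕{stop,ack}  ok labels match
              case stop:
                end vs end  ok
              case ack:
                X vs X  ok
      case ok:
        !Int vs ?Int  ok
          ⊕{done,ack,err} vs ⊕{done,ack,err}  ✗ choice polarity not flipped — not dual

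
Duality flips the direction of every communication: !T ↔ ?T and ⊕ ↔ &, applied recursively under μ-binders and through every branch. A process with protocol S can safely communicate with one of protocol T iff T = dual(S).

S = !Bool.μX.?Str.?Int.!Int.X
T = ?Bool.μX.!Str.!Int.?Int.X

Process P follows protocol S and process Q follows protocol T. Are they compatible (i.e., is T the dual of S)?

!Bool vs ?Bool  ✓
  μX vs μX  ✓ (binder kept)
    ?Str vs !Str  ✓
      ?Int vs !Int  ✓
        !Int vs ?Int  ✓
          X vs X  ✓

YES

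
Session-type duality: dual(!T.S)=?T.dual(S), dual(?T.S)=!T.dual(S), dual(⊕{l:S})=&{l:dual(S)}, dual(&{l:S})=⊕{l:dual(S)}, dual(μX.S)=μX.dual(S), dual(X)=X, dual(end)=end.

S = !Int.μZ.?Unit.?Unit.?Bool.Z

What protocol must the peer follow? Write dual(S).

!Int ↦ ?Int
  μZ ↦ μZ  (rec unchanged)
    ?Unit ↦ !Unit
      ?Unit ↦ !Unit
        ?Bool ↦ !Bool
          Z ↦ Z

?Int.μZ.!Unit.!Unit.!Bool.Z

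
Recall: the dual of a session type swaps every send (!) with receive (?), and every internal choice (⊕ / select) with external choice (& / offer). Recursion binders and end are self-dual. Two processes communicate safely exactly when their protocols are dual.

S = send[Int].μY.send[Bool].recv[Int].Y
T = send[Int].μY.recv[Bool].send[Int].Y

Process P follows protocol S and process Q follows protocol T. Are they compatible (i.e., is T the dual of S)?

NO

send[Int] ‖ send[Int]  ✗ same direction on both sides — not dual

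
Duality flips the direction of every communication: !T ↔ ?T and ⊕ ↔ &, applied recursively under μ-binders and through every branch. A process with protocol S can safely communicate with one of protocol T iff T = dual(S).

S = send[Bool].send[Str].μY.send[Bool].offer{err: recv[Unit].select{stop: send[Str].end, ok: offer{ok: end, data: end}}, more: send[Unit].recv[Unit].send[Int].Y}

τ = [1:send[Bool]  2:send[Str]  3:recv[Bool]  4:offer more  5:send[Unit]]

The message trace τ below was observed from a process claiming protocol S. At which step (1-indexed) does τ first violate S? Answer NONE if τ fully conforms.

@1 send[Bool]  ✓  cont: send[Str].μY.…
@2 send[Str]  ✓  cont: μY.…
@3 got recv[Bool], protocol expects send[Bool]  ✗

3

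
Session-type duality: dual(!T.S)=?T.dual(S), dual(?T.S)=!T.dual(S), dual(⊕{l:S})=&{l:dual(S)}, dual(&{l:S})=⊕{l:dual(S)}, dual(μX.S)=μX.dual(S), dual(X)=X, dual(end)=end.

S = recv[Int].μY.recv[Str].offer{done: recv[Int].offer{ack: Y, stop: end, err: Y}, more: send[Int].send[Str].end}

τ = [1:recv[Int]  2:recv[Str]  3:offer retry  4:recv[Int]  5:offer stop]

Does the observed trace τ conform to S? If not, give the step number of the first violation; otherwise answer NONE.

3

@1 recv[Int]  ok  state: μY.…
@2 recv[Str]  ok  state: offer{done: recv[Int].offer{ack: μY.…, stop: end, err: μY.…}, more: send[Int].send[Str].end}
@3 got offer retry, protocol expects offer done or offer more  ✗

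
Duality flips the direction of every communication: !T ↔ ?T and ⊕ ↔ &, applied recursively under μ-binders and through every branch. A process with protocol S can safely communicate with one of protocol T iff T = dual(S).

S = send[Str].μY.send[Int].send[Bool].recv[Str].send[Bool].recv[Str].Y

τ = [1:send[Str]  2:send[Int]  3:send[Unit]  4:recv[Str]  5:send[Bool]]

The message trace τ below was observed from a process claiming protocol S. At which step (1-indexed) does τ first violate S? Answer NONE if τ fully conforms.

3

step 1: send[Str]  match  now at μY.…
step 2: send[Int]  match  now at send[Bool].recv[Str].send[Bool].recv[Str].μY.…
step 3: got send[Unit], protocol expects send[Bool]  ✗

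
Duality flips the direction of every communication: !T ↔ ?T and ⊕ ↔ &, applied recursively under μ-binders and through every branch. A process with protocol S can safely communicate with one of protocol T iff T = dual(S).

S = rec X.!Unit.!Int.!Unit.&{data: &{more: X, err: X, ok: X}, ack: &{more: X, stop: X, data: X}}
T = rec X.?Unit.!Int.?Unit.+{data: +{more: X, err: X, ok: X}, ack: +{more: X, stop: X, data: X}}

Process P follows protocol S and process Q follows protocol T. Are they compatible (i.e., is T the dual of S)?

rec X ‖ rec X  ✓ (rec unchanged)
  !Unit ‖ ?Unit  ✓
    !Int ‖ !Int  ✗ same direction on both sides — not dual

NO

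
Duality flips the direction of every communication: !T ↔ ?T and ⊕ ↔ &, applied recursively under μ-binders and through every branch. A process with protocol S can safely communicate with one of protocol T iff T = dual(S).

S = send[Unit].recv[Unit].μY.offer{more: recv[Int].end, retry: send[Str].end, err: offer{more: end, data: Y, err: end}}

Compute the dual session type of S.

recv[Unit].send[Unit].μY.select{more: send[Int].end, retry: recv[Str].end, err: select{more: end, data: Y, err: end}}

send[Unit] → recv[Unit]
  recv[Unit] → send[Unit]
    μY → μY  (μ self-dual)
      offer{more,retry,err} → select{more,retry,err}  (offer→select)
        [more]
          recv[Int] → send[Int]
            dual(end) = end
        [retry]
          send[Str] → recv[Str]
            dual(end) = end
        [err]
          offer{more,data,err} → select{more,data,err}  (offer→select)
            [more]
              dual(end) = end
            [data]
              dual(Y) = Y
            [err]
              dual(end) = end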